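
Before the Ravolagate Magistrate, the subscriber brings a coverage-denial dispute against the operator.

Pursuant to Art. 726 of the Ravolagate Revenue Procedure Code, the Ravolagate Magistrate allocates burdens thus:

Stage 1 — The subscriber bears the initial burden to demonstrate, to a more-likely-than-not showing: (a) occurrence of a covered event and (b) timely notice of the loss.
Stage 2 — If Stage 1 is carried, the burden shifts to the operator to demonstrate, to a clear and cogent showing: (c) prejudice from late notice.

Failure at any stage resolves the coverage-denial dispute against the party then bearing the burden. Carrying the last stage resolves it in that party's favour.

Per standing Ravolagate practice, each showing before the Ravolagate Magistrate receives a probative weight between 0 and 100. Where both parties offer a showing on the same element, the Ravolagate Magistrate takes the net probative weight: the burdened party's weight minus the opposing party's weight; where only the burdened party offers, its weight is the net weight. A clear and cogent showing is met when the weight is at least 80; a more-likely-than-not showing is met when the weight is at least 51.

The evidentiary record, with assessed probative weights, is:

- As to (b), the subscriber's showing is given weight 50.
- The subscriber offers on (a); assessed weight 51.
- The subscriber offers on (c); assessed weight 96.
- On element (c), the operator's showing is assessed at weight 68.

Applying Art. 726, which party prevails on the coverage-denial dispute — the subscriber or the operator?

operator

Stage 1 (subscriber, a more-likely-than-not showing, weight is at least 51): (a) 51 ≥ 51 — meets; (b) 50 < 51 — fails.
  The subscriber does not carry Stage 1.
The analysis ends at Stage 1; the operator prevails.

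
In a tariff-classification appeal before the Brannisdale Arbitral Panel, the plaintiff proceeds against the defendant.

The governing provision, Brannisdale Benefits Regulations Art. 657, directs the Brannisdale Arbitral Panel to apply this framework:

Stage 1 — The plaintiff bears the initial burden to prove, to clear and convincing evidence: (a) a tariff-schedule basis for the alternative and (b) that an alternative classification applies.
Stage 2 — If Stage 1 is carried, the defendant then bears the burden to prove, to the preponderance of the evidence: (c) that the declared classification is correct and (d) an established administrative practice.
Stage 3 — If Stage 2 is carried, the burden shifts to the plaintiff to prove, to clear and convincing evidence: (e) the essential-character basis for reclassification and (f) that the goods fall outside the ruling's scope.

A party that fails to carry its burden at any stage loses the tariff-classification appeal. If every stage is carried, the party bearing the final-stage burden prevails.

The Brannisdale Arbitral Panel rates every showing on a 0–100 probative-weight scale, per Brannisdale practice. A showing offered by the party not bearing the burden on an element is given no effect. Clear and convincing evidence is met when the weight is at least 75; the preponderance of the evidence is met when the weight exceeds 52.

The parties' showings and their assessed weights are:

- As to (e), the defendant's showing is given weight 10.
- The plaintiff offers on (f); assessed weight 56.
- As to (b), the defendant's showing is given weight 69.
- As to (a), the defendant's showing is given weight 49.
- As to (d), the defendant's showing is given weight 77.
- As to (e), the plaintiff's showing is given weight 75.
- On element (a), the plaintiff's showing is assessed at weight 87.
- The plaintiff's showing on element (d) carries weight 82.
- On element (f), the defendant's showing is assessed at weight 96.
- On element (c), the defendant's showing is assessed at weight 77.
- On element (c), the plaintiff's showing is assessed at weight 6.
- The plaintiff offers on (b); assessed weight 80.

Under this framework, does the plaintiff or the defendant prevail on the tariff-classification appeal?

defendant

Stage 1 (plaintiff, clear and convincing evidence, weight is at least 75): (a) 87 (defendant's 49 disregarded) ≥ 75 — meets; (b) 80 (defendant's 69 disregarded) ≥ 75 — meets.
  The plaintiff carries Stage 1; the defendant now bears the burden.
Stage 2 (defendant, the preponderance of the evidence, weight exceeds 52): (c) 77 (plaintiff's 6 disregarded) > 52 — meets; (d) 77 (plaintiff's 82 disregarded) > 52 — meets.
  Stage 2 is satisfied; the onus moves to the plaintiff.
Stage 3 (plaintiff, clear and convincing evidence, weight is at least 75): (e) 75 (defendant's 10 disregarded) ≥ 75 — meets; (f) 56 (defendant's 96 disregarded) < 75 — fails.
  The plaintiff does not carry Stage 3.
The defendant prevails.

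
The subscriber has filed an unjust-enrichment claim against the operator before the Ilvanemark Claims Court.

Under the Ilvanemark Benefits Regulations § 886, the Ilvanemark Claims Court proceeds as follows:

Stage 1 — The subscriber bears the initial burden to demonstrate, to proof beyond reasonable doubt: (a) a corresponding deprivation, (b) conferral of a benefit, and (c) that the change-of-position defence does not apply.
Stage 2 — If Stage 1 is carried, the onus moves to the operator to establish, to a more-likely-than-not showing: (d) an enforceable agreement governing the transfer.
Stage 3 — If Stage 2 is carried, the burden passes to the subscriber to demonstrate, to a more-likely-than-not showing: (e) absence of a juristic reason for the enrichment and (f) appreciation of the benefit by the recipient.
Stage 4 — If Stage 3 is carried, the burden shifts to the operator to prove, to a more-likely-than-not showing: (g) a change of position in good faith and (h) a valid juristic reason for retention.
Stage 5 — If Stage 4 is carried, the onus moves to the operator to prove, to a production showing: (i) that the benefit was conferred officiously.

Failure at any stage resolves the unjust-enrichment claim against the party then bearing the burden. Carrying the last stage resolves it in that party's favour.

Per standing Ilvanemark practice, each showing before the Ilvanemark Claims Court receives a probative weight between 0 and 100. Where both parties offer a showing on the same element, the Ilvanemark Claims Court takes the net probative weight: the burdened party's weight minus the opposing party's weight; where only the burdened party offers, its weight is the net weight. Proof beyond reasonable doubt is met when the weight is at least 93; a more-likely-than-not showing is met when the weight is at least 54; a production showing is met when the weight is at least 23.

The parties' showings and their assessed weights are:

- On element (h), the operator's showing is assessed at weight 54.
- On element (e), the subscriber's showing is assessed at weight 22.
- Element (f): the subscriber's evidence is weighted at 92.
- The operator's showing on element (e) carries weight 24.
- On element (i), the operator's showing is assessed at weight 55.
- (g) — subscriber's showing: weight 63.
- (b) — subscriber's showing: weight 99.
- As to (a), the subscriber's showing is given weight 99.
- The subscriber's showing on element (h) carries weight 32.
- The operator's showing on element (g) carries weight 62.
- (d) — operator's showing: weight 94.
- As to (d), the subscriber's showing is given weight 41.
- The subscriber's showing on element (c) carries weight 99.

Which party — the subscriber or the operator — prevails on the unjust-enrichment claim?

At Stage 1 the subscriber must meet proof beyond reasonable doubt (weight is at least 93): on (a) the weight is 99, ≥ 93, so (a) meets the standard; on (b) the weight is 99, which does reach 93, so (b) meets the standard; on (c) the weight is 99, which does reach 93, so (c) meets the standard.
  Stage 1 carried; the burden shifts to the operator.
At Stage 2 the operator must meet a more-likely-than-not showing (weight is at least 54): on (d) the weight is 94 less the opposing 41 gives net 53, < 54, so (d) does not meet the standard.
  Not every element is met, so the operator fails to carry Stage 2.
So the subscriber prevails.

subscriber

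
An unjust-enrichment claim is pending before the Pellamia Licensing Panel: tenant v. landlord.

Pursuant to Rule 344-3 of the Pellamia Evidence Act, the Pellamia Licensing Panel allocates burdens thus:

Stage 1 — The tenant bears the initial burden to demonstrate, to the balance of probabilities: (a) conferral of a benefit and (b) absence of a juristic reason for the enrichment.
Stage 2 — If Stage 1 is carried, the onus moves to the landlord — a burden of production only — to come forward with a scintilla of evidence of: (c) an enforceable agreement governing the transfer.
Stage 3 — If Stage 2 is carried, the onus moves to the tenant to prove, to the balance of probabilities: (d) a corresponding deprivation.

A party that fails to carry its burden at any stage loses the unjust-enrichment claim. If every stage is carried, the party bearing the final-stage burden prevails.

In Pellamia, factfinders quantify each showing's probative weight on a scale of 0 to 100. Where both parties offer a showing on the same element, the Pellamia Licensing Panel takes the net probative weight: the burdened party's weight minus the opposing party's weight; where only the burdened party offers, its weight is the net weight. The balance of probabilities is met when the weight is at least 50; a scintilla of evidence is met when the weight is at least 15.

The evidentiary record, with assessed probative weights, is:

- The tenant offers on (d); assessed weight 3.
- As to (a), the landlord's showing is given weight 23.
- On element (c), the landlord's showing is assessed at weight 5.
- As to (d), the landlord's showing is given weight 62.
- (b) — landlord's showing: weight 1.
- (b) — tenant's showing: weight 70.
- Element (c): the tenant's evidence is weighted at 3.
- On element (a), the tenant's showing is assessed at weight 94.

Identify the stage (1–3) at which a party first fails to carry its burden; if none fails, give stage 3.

stage 2

Stage 1 — burden on tenant; standard: the balance of probabilities (weight is at least 50).
    (a): 94 − 23 = 71 ≥ 50 [met]
    (b): 70 − 1 = 69 ≥ 50 [met]
  Stage 1 is satisfied; the onus moves to the landlord.
Stage 2 — burden on landlord; standard: a scintilla of evidence (weight is at least 15).
    (c): 5 − 3 = 2 < 15 [not met]
  The landlord does not carry Stage 2.
The tenant prevails.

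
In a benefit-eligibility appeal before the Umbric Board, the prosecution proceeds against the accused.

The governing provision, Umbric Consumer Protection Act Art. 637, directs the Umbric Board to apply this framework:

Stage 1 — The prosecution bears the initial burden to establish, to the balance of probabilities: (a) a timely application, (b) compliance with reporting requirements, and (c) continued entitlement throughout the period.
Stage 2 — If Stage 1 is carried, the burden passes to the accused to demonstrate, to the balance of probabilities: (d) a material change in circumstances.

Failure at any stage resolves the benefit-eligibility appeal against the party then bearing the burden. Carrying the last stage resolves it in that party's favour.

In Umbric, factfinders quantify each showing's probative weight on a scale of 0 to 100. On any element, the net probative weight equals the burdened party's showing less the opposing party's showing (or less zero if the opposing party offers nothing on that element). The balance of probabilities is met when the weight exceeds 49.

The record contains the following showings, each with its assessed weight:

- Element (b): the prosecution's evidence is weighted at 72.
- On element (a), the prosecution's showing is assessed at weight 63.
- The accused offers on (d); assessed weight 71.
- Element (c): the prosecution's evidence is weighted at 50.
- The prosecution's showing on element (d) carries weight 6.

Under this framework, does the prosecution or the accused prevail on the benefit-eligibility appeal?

accused

Stage 1 (prosecution, the balance of probabilities, weight exceeds 49): (a) 63 > 49 — meets; (b) 72 > 49 — meets; (c) 50 > 49 — meets.
  Stage 1 is satisfied; the onus moves to the accused.
Stage 2 (accused, the balance of probabilities, weight exceeds 49): (d) net 71−6=65 > 49 — meets.
  Stage 2 carried; the final stage is satisfied.
With every stage satisfied, the accused prevails.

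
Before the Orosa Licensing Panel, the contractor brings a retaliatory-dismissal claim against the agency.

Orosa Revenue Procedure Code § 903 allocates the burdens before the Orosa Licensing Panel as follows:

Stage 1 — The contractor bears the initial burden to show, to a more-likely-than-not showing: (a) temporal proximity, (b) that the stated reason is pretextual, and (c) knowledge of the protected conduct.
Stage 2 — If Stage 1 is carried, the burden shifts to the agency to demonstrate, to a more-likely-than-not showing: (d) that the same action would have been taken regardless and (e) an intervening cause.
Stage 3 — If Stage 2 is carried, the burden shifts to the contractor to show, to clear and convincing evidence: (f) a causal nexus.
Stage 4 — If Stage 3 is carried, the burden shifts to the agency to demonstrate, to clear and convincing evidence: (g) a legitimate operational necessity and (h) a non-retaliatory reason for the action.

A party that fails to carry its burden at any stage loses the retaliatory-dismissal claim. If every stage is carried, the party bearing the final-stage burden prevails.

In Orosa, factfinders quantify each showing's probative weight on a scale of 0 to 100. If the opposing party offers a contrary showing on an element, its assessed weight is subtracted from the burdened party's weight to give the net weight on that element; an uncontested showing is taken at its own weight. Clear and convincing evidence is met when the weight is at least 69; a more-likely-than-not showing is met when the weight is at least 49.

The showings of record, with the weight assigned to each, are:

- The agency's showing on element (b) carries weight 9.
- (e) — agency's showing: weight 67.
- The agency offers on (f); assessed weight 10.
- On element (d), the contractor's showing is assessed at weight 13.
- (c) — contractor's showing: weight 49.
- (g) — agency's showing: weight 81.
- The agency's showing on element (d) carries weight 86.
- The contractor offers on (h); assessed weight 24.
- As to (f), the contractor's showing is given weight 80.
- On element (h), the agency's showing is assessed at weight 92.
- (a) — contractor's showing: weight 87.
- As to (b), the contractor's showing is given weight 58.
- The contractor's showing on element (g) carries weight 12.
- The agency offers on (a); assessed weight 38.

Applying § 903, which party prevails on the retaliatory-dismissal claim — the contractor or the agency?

contractor

Stage 1 — burden on contractor; standard: a more-likely-than-not showing (weight is at least 49).
    (a): 87 − 38 = 49 ≥ 49 [met]
    (b): 58 − 9 = 49 ≥ 49 [met]
    (c): 49 ≥ 49 [met]
  Stage 1 carried; the burden shifts to the agency.
Stage 2 — burden on agency; standard: a more-likely-than-not showing (weight is at least 49).
    (d): 86 − 13 = 73 ≥ 49 [met]
    (e): 67 ≥ 49 [met]
  Stage 2 carried; the burden shifts to the contractor.
Stage 3 — burden on contractor; standard: clear and convincing evidence (weight is at least 69).
    (f): 80 − 10 = 70 ≥ 69 [met]
  All elements met. The burden passes to the agency.
Stage 4 — burden on agency; standard: clear and convincing evidence (weight is at least 69).
    (g): 81 − 12 = 69 ≥ 69 [met]
    (h): 92 − 24 = 68 < 69 [not met]
  Stage 4 not carried; the agency fails its burden.
The contractor prevails.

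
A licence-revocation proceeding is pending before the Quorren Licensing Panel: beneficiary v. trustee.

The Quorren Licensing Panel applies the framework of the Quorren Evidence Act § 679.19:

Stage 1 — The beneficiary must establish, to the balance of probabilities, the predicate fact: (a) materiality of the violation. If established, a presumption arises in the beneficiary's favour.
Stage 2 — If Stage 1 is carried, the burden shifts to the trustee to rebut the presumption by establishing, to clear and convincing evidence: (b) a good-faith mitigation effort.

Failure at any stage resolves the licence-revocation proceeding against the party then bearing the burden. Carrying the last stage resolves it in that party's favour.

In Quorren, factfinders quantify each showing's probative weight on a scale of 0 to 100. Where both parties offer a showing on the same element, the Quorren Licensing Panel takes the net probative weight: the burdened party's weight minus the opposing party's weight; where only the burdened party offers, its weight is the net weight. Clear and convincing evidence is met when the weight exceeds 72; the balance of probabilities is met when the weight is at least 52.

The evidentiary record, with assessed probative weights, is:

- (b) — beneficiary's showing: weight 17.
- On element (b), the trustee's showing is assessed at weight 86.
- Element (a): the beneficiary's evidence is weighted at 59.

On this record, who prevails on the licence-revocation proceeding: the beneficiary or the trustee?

At Stage 1 the beneficiary must meet the balance of probabilities (weight is at least 52): on (a) the weight is 59, which does reach 52, so (a) meets the standard.
  All elements met. The burden passes to the trustee.
At Stage 2 the trustee must meet clear and convincing evidence (weight exceeds 72): on (b) the weight is 86 less the opposing 17 gives net 69, ≤ 72, so (b) does not meet the standard.
  The trustee does not carry Stage 2.
The beneficiary prevails.

beneficiary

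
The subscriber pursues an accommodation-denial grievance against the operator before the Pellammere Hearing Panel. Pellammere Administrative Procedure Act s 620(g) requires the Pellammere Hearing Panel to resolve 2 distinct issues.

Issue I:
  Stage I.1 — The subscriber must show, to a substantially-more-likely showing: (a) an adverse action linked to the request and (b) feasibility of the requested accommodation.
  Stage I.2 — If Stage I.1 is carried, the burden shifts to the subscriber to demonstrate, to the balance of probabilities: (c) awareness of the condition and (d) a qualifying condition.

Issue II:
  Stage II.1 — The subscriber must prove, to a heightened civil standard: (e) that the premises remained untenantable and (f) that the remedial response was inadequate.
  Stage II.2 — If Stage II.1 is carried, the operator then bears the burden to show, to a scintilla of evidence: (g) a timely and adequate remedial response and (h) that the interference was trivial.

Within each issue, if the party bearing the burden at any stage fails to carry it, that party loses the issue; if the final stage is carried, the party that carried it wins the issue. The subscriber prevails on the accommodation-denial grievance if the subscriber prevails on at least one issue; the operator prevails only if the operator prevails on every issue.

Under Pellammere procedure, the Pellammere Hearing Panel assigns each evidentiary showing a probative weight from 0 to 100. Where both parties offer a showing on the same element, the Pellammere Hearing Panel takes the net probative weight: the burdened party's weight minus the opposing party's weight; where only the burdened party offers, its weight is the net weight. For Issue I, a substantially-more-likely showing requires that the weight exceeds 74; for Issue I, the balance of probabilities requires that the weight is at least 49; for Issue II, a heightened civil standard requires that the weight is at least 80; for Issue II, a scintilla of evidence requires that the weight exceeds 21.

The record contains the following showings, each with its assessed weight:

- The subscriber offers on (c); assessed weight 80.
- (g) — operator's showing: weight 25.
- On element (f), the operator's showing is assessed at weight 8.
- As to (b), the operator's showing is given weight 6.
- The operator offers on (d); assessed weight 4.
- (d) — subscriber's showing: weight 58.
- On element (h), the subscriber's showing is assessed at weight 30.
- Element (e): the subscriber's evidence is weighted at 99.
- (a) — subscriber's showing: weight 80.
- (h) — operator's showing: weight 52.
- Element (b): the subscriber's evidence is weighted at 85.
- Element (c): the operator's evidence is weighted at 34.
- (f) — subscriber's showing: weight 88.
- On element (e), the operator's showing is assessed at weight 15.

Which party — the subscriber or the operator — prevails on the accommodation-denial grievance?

— Issue I —
Stage I.1 (subscriber, a substantially-more-likely showing, weight exceeds 74): (a) 80 > 74 — meets; (b) net 85−6=79 > 74 — meets.
  All elements met. The subscriber retains the burden for Stage I.2.
Stage I.2 (subscriber, the balance of probabilities, weight is at least 49): (c) net 80−34=46 < 49 — fails; (d) net 58−4=54 ≥ 49 — meets.
  Not every element is met, so the subscriber fails to carry Stage I.2.
So the operator prevails on this issue.
— Issue II —
Stage II.1 (subscriber, a heightened civil standard, weight is at least 80): (e) net 99−15=84 ≥ 80 — meets; (f) net 88−8=80 ≥ 80 — meets.
  The subscriber carries Stage II.1; the operator now bears the burden.
Stage II.2 (operator, a scintilla of evidence, weight exceeds 21): (g) 25 > 21 — meets; (h) net 52−30=22 > 21 — meets.
  The operator carries the last stage.
With every stage satisfied, the operator prevails on this issue.
Per-issue: Issue I → operator; Issue II → operator. The subscriber must prevail on at least one issue; overall, the operator prevails.

operator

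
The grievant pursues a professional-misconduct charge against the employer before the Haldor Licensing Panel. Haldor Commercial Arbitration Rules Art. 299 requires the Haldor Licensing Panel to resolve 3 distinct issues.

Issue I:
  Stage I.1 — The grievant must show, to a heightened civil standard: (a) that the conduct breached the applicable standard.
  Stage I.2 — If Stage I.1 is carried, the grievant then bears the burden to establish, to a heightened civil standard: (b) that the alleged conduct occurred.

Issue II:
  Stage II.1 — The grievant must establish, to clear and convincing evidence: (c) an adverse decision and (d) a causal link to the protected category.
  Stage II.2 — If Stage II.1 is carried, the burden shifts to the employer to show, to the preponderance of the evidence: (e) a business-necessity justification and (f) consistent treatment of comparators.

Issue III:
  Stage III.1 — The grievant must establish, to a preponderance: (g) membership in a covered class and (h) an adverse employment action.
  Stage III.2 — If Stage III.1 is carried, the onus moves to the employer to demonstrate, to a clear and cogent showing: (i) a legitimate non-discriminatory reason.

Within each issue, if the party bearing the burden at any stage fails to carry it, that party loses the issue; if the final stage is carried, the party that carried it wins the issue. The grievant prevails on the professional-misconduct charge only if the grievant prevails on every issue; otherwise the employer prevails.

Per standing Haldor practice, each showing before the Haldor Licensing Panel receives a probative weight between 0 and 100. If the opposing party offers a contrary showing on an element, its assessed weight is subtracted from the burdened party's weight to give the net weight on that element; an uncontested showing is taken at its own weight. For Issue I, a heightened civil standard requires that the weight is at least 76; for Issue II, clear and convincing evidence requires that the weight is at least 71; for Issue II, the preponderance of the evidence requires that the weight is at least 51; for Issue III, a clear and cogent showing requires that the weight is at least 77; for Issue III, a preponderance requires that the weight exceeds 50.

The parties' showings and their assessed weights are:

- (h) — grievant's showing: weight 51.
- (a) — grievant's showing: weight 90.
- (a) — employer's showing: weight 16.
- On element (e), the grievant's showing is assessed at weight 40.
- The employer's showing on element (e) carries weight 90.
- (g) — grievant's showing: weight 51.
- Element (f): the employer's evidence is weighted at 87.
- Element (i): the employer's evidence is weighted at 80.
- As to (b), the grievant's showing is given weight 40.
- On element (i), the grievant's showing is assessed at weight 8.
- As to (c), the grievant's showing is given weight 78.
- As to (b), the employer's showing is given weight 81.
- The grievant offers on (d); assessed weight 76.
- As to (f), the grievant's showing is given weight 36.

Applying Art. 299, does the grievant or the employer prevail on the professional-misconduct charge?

employer

— Issue I —
Stage I.1 (grievant, a heightened civil standard, weight is at least 76): (a) net 90−16=74 < 76 — fails.
  Not every element is met, so the grievant fails to carry Stage I.1.
So the employer prevails on this issue.
— Issue II —
Stage II.1 — burden on grievant; standard: clear and convincing evidence (weight is at least 71).
    (c): 78 ≥ 71 [met]
    (d): 76 ≥ 71 [met]
  Stage II.1 is satisfied; the onus moves to the employer.
Stage II.2 — burden on employer; standard: the preponderance of the evidence (weight is at least 51).
    (e): 90 − 40 = 50 < 51 [not met]
    (f): 87 − 36 = 51 ≥ 51 [met]
  Not every element is met, so the employer fails to carry Stage II.2.
The analysis ends at Stage II.2; the grievant prevails on this issue.
— Issue III —
Stage III.1 (grievant, a preponderance, weight exceeds 50): (g) 51 > 50 — meets; (h) 51 > 50 — meets.
  Stage III.1 carried; the burden shifts to the employer.
Stage III.2 (employer, a clear and cogent showing, weight is at least 77): (i) net 80−8=72 < 77 — fails.
  Not every element is met, so the employer fails to carry Stage III.2.
The grievant prevails on this issue.
Per-issue: Issue I → employer; Issue II → grievant; Issue III → grievant. The grievant must prevail on every issue; overall, the employer prevails.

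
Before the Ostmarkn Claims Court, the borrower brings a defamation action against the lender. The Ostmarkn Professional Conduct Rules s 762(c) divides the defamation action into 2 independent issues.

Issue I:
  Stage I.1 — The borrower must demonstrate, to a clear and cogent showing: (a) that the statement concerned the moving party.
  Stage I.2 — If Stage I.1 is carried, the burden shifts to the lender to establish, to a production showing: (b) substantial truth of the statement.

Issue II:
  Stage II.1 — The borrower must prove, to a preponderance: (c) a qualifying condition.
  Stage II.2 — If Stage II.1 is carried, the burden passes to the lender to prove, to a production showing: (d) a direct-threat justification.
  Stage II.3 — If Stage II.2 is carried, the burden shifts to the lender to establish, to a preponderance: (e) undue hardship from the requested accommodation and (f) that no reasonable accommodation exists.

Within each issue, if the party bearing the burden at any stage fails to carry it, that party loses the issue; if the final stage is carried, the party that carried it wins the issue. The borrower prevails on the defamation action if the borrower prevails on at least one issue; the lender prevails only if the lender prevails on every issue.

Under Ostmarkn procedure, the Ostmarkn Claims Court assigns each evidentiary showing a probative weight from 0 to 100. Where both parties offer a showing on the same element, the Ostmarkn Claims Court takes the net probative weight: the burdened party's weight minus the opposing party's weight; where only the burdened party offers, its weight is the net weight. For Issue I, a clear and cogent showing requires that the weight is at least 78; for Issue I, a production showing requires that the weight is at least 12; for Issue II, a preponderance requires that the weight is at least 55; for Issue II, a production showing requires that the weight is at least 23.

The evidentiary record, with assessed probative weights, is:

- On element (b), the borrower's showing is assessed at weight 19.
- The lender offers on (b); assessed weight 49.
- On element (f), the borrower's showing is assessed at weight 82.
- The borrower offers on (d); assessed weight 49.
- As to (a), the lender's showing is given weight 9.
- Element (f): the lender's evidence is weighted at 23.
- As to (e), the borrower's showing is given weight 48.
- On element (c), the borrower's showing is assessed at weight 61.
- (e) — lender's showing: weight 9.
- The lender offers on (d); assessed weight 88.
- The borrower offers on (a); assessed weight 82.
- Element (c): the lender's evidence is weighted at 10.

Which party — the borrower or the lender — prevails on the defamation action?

lender

— Issue I —
Stage I.1 (borrower, a clear and cogent showing, weight is at least 78): (a) net 82−9=73 < 78 — fails.
  Not every element is met, so the borrower fails to carry Stage I.1.
The analysis ends at Stage I.1; the lender prevails on this issue.
— Issue II —
At Stage II.1 the borrower must meet a preponderance (weight is at least 55): on (c) the weight is 61 less the opposing 10 gives net 51, < 55, so (c) does not meet the standard.
  Stage II.1 not carried; the borrower fails its burden.
The analysis ends at Stage II.1; the lender prevails on this issue.
Per-issue: Issue I → lender; Issue II → lender. The borrower must prevail on at least one issue; overall, the lender prevails.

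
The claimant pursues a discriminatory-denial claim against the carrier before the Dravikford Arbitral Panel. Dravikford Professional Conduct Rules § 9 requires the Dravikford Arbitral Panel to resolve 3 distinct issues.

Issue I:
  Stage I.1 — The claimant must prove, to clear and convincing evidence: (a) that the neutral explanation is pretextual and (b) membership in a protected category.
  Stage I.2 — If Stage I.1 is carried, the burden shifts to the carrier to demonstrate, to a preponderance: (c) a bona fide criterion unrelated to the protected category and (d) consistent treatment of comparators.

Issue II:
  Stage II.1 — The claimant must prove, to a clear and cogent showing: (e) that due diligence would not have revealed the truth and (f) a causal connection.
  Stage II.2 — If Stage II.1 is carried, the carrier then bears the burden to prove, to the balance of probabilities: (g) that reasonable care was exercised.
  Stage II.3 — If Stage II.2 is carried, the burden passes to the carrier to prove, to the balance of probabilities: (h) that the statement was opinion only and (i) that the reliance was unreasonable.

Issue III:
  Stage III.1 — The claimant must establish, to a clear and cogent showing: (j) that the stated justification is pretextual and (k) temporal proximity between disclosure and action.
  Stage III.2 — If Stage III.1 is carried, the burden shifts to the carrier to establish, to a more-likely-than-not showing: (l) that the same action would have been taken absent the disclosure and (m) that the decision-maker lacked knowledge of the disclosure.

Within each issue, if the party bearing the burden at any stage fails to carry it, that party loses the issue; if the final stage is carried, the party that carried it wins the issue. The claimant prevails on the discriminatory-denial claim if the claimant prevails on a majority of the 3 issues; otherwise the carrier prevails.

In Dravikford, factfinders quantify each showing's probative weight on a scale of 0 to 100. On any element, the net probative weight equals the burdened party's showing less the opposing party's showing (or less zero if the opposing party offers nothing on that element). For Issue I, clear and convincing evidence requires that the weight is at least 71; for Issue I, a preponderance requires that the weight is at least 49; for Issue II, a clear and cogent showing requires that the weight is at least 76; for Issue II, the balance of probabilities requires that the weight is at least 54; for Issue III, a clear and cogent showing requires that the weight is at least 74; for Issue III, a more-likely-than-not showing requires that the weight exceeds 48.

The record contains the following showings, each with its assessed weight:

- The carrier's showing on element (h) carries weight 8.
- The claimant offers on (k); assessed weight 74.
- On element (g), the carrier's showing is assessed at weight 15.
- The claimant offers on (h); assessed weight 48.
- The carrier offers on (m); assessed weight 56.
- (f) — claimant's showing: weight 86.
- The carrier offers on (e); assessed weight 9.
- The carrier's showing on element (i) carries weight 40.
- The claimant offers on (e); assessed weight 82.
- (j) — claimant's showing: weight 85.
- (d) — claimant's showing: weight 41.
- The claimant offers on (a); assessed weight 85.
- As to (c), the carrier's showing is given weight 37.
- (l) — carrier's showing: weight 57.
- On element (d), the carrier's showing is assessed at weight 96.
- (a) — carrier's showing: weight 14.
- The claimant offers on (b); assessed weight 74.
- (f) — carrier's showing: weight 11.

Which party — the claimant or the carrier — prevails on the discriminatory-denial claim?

— Issue I —
Stage I.1 (claimant, clear and convincing evidence, weight is at least 71): (a) net 85−14=71 ≥ 71 — meets; (b) 74 ≥ 71 — meets.
  Stage I.1 carried; the burden shifts to the carrier.
Stage I.2 (carrier, a preponderance, weight is at least 49): (c) 37 < 49 — fails; (d) net 96−41=55 ≥ 49 — meets.
  The carrier does not carry Stage I.2.
The claimant prevails on this issue.
— Issue II —
Stage II.1 (claimant, a clear and cogent showing, weight is at least 76): (e) net 82−9=73 < 76 — fails; (f) net 86−11=75 < 76 — fails.
  The claimant does not carry Stage II.1.
So the carrier prevails on this issue.
— Issue III —
Stage III.1 (claimant, a clear and cogent showing, weight is at least 74): (j) 85 ≥ 74 — meets; (k) 74 ≥ 74 — meets.
  Stage III.1 is satisfied; the onus moves to the carrier.
Stage III.2 (carrier, a more-likely-than-not showing, weight exceeds 48): (l) 57 > 48 — meets; (m) 56 > 48 — meets.
  Stage III.2 carried; the final stage is satisfied.
Every stage carried; the carrier prevails on this issue.
Per-issue: Issue I → claimant; Issue II → carrier; Issue III → carrier. The claimant must prevail on a majority of issues; overall, the carrier prevails.

carrier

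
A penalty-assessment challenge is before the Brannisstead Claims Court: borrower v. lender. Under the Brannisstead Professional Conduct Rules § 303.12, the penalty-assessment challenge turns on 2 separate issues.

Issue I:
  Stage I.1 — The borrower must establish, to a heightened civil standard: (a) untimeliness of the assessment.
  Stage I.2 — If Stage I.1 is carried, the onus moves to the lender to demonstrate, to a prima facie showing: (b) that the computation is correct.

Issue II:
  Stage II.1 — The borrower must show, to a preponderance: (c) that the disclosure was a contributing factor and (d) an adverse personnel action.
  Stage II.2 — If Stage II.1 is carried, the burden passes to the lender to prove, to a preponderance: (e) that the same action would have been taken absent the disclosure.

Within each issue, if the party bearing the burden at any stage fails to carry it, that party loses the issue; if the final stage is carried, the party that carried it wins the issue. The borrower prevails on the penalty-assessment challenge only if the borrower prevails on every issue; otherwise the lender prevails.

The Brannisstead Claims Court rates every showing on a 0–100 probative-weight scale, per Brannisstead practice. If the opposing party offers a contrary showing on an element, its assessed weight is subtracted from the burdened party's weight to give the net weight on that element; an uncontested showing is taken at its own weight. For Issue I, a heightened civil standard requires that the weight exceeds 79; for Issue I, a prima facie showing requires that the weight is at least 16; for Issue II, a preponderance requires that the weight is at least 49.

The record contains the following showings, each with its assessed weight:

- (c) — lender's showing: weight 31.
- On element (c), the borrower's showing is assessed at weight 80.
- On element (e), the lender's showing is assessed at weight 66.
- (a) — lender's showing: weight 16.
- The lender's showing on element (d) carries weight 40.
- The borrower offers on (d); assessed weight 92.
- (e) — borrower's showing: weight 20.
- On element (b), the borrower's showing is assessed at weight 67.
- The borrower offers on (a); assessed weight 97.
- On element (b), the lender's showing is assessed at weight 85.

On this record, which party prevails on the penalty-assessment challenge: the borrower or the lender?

lender

— Issue I —
Stage I.1 — burden on borrower; standard: a heightened civil standard (weight exceeds 79).
    (a): 97 − 16 = 81 > 79 [met]
  Stage I.1 is satisfied; the onus moves to the lender.
Stage I.2 — burden on lender; standard: a prima facie showing (weight is at least 16).
    (b): 85 − 67 = 18 ≥ 16 [met]
  All elements met at the final stage.
All stages carried — the lender prevails on this issue.
— Issue II —
Stage II.1 (borrower, a preponderance, weight is at least 49): (c) net 80−31=49 ≥ 49 — meets; (d) net 92−40=52 ≥ 49 — meets.
  Stage II.1 is satisfied; the onus moves to the lender.
Stage II.2 (lender, a preponderance, weight is at least 49): (e) net 66−20=46 < 49 — fails.
  Not every element is met, so the lender fails to carry Stage II.2.
The borrower prevails on this issue.
Per-issue: Issue I → lender; Issue II → borrower. The borrower must prevail on every issue; overall, the lender prevails.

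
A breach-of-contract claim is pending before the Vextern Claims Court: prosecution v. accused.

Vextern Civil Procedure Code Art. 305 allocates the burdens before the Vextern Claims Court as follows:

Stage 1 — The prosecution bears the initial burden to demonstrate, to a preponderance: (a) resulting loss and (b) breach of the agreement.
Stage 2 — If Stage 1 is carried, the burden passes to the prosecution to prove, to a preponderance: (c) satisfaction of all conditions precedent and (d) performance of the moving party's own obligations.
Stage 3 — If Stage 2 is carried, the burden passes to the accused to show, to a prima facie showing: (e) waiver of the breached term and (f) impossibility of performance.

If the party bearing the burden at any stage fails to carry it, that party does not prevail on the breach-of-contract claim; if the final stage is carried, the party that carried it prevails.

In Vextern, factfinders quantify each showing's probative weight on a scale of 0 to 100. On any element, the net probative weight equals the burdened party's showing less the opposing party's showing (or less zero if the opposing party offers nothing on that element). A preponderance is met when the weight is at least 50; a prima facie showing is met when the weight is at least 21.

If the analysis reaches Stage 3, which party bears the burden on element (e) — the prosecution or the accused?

Stage 3's rule assigns the burden to the accused (to a prima facie showing).

accused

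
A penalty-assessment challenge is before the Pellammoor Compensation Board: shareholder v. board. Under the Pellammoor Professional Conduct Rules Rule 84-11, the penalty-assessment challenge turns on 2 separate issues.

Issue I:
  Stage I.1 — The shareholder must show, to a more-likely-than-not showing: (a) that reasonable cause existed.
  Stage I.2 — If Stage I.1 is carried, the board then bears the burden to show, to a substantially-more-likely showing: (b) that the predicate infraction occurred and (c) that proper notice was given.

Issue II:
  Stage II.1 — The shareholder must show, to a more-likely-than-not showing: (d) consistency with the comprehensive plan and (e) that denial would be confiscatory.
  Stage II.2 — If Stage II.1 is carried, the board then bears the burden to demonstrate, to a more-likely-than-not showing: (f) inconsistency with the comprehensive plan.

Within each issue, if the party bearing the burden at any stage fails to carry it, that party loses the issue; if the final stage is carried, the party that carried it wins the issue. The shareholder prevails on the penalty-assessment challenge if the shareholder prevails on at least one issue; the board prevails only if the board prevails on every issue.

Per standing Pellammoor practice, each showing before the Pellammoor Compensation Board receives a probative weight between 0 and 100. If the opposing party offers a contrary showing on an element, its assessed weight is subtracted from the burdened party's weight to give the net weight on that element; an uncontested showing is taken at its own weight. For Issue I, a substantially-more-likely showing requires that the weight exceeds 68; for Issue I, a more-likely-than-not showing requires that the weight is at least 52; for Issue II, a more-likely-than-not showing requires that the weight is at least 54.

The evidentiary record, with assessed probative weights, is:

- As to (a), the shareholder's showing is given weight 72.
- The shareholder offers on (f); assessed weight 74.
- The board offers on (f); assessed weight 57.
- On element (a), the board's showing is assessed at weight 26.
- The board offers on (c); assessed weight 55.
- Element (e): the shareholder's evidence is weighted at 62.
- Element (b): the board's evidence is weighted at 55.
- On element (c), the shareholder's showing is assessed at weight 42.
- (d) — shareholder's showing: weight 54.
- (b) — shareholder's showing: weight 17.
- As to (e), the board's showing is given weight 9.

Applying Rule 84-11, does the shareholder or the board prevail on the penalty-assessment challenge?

— Issue I —
At Stage I.1 the shareholder must meet a more-likely-than-not showing (weight is at least 52): on (a) the weight is 72 less the opposing 26 gives net 46, which does not reach 52, so (a) does not meet the standard.
  Stage I.1 not carried; the shareholder fails its burden.
So the board prevails on this issue.
— Issue II —
Stage II.1 — burden on shareholder; standard: a more-likely-than-not showing (weight is at least 54).
    (d): 54 ≥ 54 [met]
    (e): 62 − 9 = 53 < 54 [not met]
  Not every element is met, so the shareholder fails to carry Stage II.1.
The board prevails on this issue.
Per-issue: Issue I → board; Issue II → board. The shareholder must prevail on at least one issue; overall, the board prevails.

board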